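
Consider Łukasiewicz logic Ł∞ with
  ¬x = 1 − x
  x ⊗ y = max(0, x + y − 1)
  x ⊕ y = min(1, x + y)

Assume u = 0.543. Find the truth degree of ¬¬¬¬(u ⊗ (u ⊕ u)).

u ⊕ u = min(1, 0.543 + 0.543) = min(1, 1.086) = 1.000
u ⊗ (u ⊕ u) = max(0, 0.543 + 1.000 − 1) = max(0, 0.543) = 0.543
¬(u ⊗ (u ⊕ u)) = 1 − 0.543 = 0.457
¬¬(u ⊗ (u ⊕ u)) = 1 − 0.457 = 0.543
¬¬¬(u ⊗ (u ⊕ u)) = 1 − 0.543 = 0.457
¬¬¬¬(u ⊗ (u ⊕ u)) = 1 − 0.457 = 0.543

0.543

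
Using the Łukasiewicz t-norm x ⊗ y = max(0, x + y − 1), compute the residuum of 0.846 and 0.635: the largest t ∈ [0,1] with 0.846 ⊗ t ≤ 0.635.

0.789

The residuum of the Łukasiewicz t-norm gives the supremum: min(1, 1 − 0.846 + 0.635).
1 − 0.846 + 0.635 = 0.789, so t = min(1, 0.789) = 0.789.
Check: 0.846 ⊗ 0.789 = max(0, 0.635) = 0.635 ≤ 0.635.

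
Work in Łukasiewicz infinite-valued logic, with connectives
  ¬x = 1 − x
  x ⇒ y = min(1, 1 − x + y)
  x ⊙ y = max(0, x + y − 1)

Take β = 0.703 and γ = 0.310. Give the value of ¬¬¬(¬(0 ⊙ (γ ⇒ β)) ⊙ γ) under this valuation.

γ ⇒ β = min(1, 1 − 0.310 + 0.703) = min(1, 1.393) = 1.000
0 ⊙ (γ ⇒ β) = max(0, 0.000 + 1.000 − 1) = max(0, 0.000) = 0.000
¬(0 ⊙ (γ ⇒ β)) = 1 − 0.000 = 1.000
¬(0 ⊙ (γ ⇒ β)) ⊙ γ = max(0, 1.000 + 0.310 − 1) = max(0, 0.310) = 0.310
¬(¬(0 ⊙ (γ ⇒ β)) ⊙ γ) = 1 − 0.310 = 0.690
¬¬(¬(0 ⊙ (γ ⇒ β)) ⊙ γ) = 1 − 0.690 = 0.310
¬¬¬(¬(0 ⊙ (γ ⇒ β)) ⊙ γ) = 1 − 0.310 = 0.690

0.690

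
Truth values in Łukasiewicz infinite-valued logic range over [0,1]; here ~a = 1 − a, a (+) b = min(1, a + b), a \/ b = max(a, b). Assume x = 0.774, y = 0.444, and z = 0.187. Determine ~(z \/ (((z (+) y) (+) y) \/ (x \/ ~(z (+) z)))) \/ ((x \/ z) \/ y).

0.774

z (+) y = min(1, 0.187 + 0.444) = min(1, 0.631) = 0.631
(z (+) y) (+) y = min(1, 0.631 + 0.444) = min(1, 1.075) = 1.000
z (+) z = min(1, 0.187 + 0.187) = min(1, 0.374) = 0.374
~(z (+) z) = 1 − 0.374 = 0.626
x \/ ~(z (+) z) = max(0.774, 0.626) = 0.774
((z (+) y) (+) y) \/ (x \/ ~(z (+) z)) = max(1.000, 0.774) = 1.000
z \/ (((z (+) y) (+) y) \/ (x \/ ~(z (+) z))) = max(0.187, 1.000) = 1.000
~(z \/ (((z (+) y) (+) y) \/ (x \/ ~(z (+) z)))) = 1 − 1.000 = 0.000
x \/ z = max(0.774, 0.187) = 0.774
(x \/ z) \/ y = max(0.774, 0.444) = 0.774
~(z \/ (((z (+) y) (+) y) \/ (x \/ ~(z (+) z)))) \/ ((x \/ z) \/ y) = max(0.000, 0.774) = 0.774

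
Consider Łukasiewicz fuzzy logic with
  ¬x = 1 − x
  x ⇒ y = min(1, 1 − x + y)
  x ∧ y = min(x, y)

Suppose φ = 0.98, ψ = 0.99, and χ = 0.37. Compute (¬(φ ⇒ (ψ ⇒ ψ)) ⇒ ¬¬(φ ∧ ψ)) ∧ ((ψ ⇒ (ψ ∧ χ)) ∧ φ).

0.38

ψ ⇒ ψ = min(1, 1 − 0.99 + 0.99) = min(1, 1.00) = 1.00
φ ⇒ (ψ ⇒ ψ) = min(1, 1 − 0.98 + 1.00) = min(1, 1.02) = 1.00
¬(φ ⇒ (ψ ⇒ ψ)) = 1 − 1.00 = 0.00
φ ∧ ψ = min(0.98, 0.99) = 0.98
¬(φ ∧ ψ) = 1 − 0.98 = 0.02
¬¬(φ ∧ ψ) = 1 − 0.02 = 0.98
¬(φ ⇒ (ψ ⇒ ψ)) ⇒ ¬¬(φ ∧ ψ) = min(1, 1 − 0.00 + 0.98) = min(1, 1.98) = 1.00
ψ ∧ χ = min(0.99, 0.37) = 0.37
ψ ⇒ (ψ ∧ χ) = min(1, 1 − 0.99 + 0.37) = min(1, 0.38) = 0.38
(ψ ⇒ (ψ ∧ χ)) ∧ φ = min(0.38, 0.98) = 0.38
(¬(φ ⇒ (ψ ⇒ ψ)) ⇒ ¬¬(φ ∧ ψ)) ∧ ((ψ ⇒ (ψ ∧ χ)) ∧ φ) = min(1.00, 0.38) = 0.38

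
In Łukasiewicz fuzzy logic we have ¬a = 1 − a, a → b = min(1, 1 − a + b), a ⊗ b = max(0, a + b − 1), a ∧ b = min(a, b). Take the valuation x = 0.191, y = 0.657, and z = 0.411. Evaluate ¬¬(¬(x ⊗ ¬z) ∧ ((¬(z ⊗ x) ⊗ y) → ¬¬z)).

¬z = 1 − 0.411 = 0.589
x ⊗ ¬z = max(0, 0.191 + 0.589 − 1) = max(0, -0.220) = 0.000
¬(x ⊗ ¬z) = 1 − 0.000 = 1.000
z ⊗ x = max(0, 0.411 + 0.191 − 1) = max(0, -0.398) = 0.000
¬(z ⊗ x) = 1 − 0.000 = 1.000
¬(z ⊗ x) ⊗ y = max(0, 1.000 + 0.657 − 1) = max(0, 0.657) = 0.657
¬¬z = 1 − 0.589 = 0.411
(¬(z ⊗ x) ⊗ y) → ¬¬z = min(1, 1 − 0.657 + 0.411) = min(1, 0.754) = 0.754
¬(x ⊗ ¬z) ∧ ((¬(z ⊗ x) ⊗ y) → ¬¬z) = min(1.000, 0.754) = 0.754
¬(¬(x ⊗ ¬z) ∧ ((¬(z ⊗ x) ⊗ y) → ¬¬z)) = 1 − 0.754 = 0.246
¬¬(¬(x ⊗ ¬z) ∧ ((¬(z ⊗ x) ⊗ y) → ¬¬z)) = 1 − 0.246 = 0.754

0.754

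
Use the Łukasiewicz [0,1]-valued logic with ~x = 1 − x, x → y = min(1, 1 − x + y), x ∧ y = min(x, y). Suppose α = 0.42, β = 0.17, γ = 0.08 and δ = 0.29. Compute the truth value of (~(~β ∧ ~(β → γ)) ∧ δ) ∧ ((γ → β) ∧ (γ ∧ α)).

0.08

~β = 1 − 0.17 = 0.83
β → γ = min(1, 1 − 0.17 + 0.08) = min(1, 0.91) = 0.91
~(β → γ) = 1 − 0.91 = 0.09
~β ∧ ~(β → γ) = min(0.83, 0.09) = 0.09
~(~β ∧ ~(β → γ)) = 1 − 0.09 = 0.91
~(~β ∧ ~(β → γ)) ∧ δ = min(0.91, 0.29) = 0.29
γ → β = min(1, 1 − 0.08 + 0.17) = min(1, 1.09) = 1.00
γ ∧ α = min(0.08, 0.42) = 0.08
(γ → β) ∧ (γ ∧ α) = min(1.00, 0.08) = 0.08
(~(~β ∧ ~(β → γ)) ∧ δ) ∧ ((γ → β) ∧ (γ ∧ α)) = min(0.29, 0.08) = 0.08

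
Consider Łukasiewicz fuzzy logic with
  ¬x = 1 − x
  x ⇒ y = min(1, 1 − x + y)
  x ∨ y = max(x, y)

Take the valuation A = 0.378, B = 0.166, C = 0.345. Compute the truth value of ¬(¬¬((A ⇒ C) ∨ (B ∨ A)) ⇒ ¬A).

A ⇒ C = min(1, 1 − 0.378 + 0.345) = min(1, 0.967) = 0.967
B ∨ A = max(0.166, 0.378) = 0.378
(A ⇒ C) ∨ (B ∨ A) = max(0.967, 0.378) = 0.967
¬((A ⇒ C) ∨ (B ∨ A)) = 1 − 0.967 = 0.033
¬¬((A ⇒ C) ∨ (B ∨ A)) = 1 − 0.033 = 0.967
¬A = 1 − 0.378 = 0.622
¬¬((A ⇒ C) ∨ (B ∨ A)) ⇒ ¬A = min(1, 1 − 0.967 + 0.622) = min(1, 0.655) = 0.655
¬(¬¬((A ⇒ C) ∨ (B ∨ A)) ⇒ ¬A) = 1 − 0.655 = 0.345

0.345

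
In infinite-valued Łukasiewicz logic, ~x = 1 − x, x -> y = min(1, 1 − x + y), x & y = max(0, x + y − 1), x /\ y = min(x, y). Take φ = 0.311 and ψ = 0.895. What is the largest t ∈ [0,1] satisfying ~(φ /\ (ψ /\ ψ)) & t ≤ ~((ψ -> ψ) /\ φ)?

ψ /\ ψ = min(0.895, 0.895) = 0.895
φ /\ (ψ /\ ψ) = min(0.311, 0.895) = 0.311
~(φ /\ (ψ /\ ψ)) = 1 − 0.311 = 0.689
So the left factor is ~(φ /\ (ψ /\ ψ)) = 0.689.
ψ -> ψ = min(1, 1 − 0.895 + 0.895) = min(1, 1.000) = 1.000
(ψ -> ψ) /\ φ = min(1.000, 0.311) = 0.311
~((ψ -> ψ) /\ φ) = 1 − 0.311 = 0.689
So the right-hand bound is ~((ψ -> ψ) /\ φ) = 0.689.
The residuum of the Łukasiewicz t-norm gives the supremum: min(1, 1 − 0.689 + 0.689).
1 − 0.689 + 0.689 = 1.000, so t = min(1, 1.000) = 1.000.
Check: 0.689 & 1.000 = max(0, 0.689) = 0.689 ≤ 0.689.

1.000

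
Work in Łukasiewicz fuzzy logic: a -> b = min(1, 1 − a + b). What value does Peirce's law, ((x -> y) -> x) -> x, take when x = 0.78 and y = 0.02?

0.78

x -> y = min(1, 1 − 0.78 + 0.02) = min(1, 0.24) = 0.24
(x -> y) -> x = min(1, 1 − 0.24 + 0.78) = min(1, 1.54) = 1.00
((x -> y) -> x) -> x = min(1, 1 − 1.00 + 0.78) = min(1, 0.78) = 0.78
(The value 0.78 < 1 shows this instance is not satisfied; not a Ł∞-tautology in general.)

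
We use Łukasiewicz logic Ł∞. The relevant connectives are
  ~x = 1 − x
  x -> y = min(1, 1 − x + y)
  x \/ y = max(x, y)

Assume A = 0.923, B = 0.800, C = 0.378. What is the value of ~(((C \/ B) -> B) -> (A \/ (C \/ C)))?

0.077

C \/ B = max(0.378, 0.800) = 0.800
(C \/ B) -> B = min(1, 1 − 0.800 + 0.800) = min(1, 1.000) = 1.000
C \/ C = max(0.378, 0.378) = 0.378
A \/ (C \/ C) = max(0.923, 0.378) = 0.923
((C \/ B) -> B) -> (A \/ (C \/ C)) = min(1, 1 − 1.000 + 0.923) = min(1, 0.923) = 0.923
~(((C \/ B) -> B) -> (A \/ (C \/ C))) = 1 − 0.923 = 0.077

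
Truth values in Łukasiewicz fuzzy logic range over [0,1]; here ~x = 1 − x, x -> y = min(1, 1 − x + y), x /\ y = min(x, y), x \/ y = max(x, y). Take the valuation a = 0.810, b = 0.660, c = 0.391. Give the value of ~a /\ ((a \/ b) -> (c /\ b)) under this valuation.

~a = 1 − 0.810 = 0.190
a \/ b = max(0.810, 0.660) = 0.810
c /\ b = min(0.391, 0.660) = 0.391
(a \/ b) -> (c /\ b) = min(1, 1 − 0.810 + 0.391) = min(1, 0.581) = 0.581
~a /\ ((a \/ b) -> (c /\ b)) = min(0.190, 0.581) = 0.190

0.190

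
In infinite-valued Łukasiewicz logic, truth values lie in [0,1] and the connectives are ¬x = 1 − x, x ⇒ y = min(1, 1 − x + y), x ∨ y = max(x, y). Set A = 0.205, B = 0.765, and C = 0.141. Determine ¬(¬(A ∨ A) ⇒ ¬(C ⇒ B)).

0.795

A ∨ A = max(0.205, 0.205) = 0.205
¬(A ∨ A) = 1 − 0.205 = 0.795
C ⇒ B = min(1, 1 − 0.141 + 0.765) = min(1, 1.624) = 1.000
¬(C ⇒ B) = 1 − 1.000 = 0.000
¬(A ∨ A) ⇒ ¬(C ⇒ B) = min(1, 1 − 0.795 + 0.000) = min(1, 0.205) = 0.205
¬(¬(A ∨ A) ⇒ ¬(C ⇒ B)) = 1 − 0.205 = 0.795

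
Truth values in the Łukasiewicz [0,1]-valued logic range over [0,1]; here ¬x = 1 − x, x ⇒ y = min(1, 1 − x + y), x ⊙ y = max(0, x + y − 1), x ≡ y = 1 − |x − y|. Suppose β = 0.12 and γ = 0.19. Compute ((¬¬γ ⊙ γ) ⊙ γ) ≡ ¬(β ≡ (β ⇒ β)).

0.12

¬γ = 1 − 0.19 = 0.81
¬¬γ = 1 − 0.81 = 0.19
¬¬γ ⊙ γ = max(0, 0.19 + 0.19 − 1) = max(0, -0.62) = 0.00
(¬¬γ ⊙ γ) ⊙ γ = max(0, 0.00 + 0.19 − 1) = max(0, -0.81) = 0.00
β ⇒ β = min(1, 1 − 0.12 + 0.12) = min(1, 1.00) = 1.00
β ≡ (β ⇒ β) = 1 − |0.12 − 1.00| = 1 − 0.88 = 0.12
¬(β ≡ (β ⇒ β)) = 1 − 0.12 = 0.88
((¬¬γ ⊙ γ) ⊙ γ) ≡ ¬(β ≡ (β ⇒ β)) = 1 − |0.00 − 0.88| = 1 − 0.88 = 0.12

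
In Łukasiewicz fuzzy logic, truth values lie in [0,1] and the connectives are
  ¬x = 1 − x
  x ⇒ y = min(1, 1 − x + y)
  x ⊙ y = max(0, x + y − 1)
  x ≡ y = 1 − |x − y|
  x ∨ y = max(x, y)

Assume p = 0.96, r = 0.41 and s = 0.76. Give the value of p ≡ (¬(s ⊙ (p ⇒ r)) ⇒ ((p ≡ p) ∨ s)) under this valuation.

p ⇒ r = min(1, 1 − 0.96 + 0.41) = min(1, 0.45) = 0.45
s ⊙ (p ⇒ r) = max(0, 0.76 + 0.45 − 1) = max(0, 0.21) = 0.21
¬(s ⊙ (p ⇒ r)) = 1 − 0.21 = 0.79
p ≡ p = 1 − |0.96 − 0.96| = 1 − 0.00 = 1.00
(p ≡ p) ∨ s = max(1.00, 0.76) = 1.00
¬(s ⊙ (p ⇒ r)) ⇒ ((p ≡ p) ∨ s) = min(1, 1 − 0.79 + 1.00) = min(1, 1.21) = 1.00
p ≡ (¬(s ⊙ (p ⇒ r)) ⇒ ((p ≡ p) ∨ s)) = 1 − |0.96 − 1.00| = 1 − 0.04 = 0.96

0.96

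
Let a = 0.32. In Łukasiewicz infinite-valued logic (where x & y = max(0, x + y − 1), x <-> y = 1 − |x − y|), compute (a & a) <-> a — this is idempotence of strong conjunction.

a & a = max(0, 0.32 + 0.32 − 1) = max(0, -0.36) = 0.00
(a & a) <-> a = 1 − |0.00 − 0.32| = 1 − 0.32 = 0.68
(The value 0.68 < 1 shows this instance is not satisfied; fails in Ł∞ since a ⊗ a = max(0, 2a−1) ≠ a in general.)

0.68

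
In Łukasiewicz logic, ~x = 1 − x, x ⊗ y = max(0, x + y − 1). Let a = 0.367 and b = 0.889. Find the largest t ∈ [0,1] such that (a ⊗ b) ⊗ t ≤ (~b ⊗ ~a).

0.744

a ⊗ b = max(0, 0.367 + 0.889 − 1) = max(0, 0.256) = 0.256
So the left factor is a ⊗ b = 0.256.
~b = 1 − 0.889 = 0.111
~a = 1 − 0.367 = 0.633
~b ⊗ ~a = max(0, 0.111 + 0.633 − 1) = max(0, -0.256) = 0.000
So the right-hand bound is ~b ⊗ ~a = 0.000.
The residuum of the Łukasiewicz t-norm gives the supremum: min(1, 1 − 0.256 + 0.000).
1 − 0.256 + 0.000 = 0.744, so t = min(1, 0.744) = 0.744.
Check: 0.256 ⊗ 0.744 = max(0, 0.000) = 0.000 ≤ 0.000.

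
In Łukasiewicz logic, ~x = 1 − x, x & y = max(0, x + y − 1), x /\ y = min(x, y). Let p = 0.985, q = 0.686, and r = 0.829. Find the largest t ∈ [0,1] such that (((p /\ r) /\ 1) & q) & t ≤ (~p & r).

0.485

p /\ r = min(0.985, 0.829) = 0.829
(p /\ r) /\ 1 = min(0.829, 1.000) = 0.829
((p /\ r) /\ 1) & q = max(0, 0.829 + 0.686 − 1) = max(0, 0.515) = 0.515
So the left factor is ((p /\ r) /\ 1) & q = 0.515.
~p = 1 − 0.985 = 0.015
~p & r = max(0, 0.015 + 0.829 − 1) = max(0, -0.156) = 0.000
So the right-hand bound is ~p & r = 0.000.
The residuum of the Łukasiewicz t-norm gives the supremum: min(1, 1 − 0.515 + 0.000).
1 − 0.515 + 0.000 = 0.485, so t = min(1, 0.485) = 0.485.
Check: 0.515 & 0.485 = max(0, 0.000) = 0.000 ≤ 0.000.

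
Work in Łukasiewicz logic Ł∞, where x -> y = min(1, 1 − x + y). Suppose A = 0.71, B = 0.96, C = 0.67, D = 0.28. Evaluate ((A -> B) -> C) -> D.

A -> B = min(1, 1 − 0.71 + 0.96) = min(1, 1.25) = 1.00
(A -> B) -> C = min(1, 1 − 1.00 + 0.67) = min(1, 0.67) = 0.67
((A -> B) -> C) -> D = min(1, 1 − 0.67 + 0.28) = min(1, 0.61) = 0.61

0.61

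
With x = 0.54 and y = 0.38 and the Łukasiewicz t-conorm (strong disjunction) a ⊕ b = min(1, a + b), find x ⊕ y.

0.92

x ⊕ y = min(1, 0.54 + 0.38) = min(1, 0.92) = 0.92
For comparison, the Gödel t-conorm max(a, b) would give 0.54.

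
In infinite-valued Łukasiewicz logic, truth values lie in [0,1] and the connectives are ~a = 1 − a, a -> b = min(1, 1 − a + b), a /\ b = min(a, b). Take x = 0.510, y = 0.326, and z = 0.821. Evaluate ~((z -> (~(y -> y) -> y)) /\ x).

0.490

y -> y = min(1, 1 − 0.326 + 0.326) = min(1, 1.000) = 1.000
~(y -> y) = 1 − 1.000 = 0.000
~(y -> y) -> y = min(1, 1 − 0.000 + 0.326) = min(1, 1.326) = 1.000
z -> (~(y -> y) -> y) = min(1, 1 − 0.821 + 1.000) = min(1, 1.179) = 1.000
(z -> (~(y -> y) -> y)) /\ x = min(1.000, 0.510) = 0.510
~((z -> (~(y -> y) -> y)) /\ x) = 1 − 0.510 = 0.490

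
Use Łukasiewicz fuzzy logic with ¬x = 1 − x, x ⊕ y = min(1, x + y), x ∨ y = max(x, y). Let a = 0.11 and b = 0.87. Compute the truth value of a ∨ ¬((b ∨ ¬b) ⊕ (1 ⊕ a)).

0.11

¬b = 1 − 0.87 = 0.13
b ∨ ¬b = max(0.87, 0.13) = 0.87
1 ⊕ a = min(1, 1.00 + 0.11) = min(1, 1.11) = 1.00
(b ∨ ¬b) ⊕ (1 ⊕ a) = min(1, 0.87 + 1.00) = min(1, 1.87) = 1.00
¬((b ∨ ¬b) ⊕ (1 ⊕ a)) = 1 − 1.00 = 0.00
a ∨ ¬((b ∨ ¬b) ⊕ (1 ⊕ a)) = max(0.11, 0.00) = 0.11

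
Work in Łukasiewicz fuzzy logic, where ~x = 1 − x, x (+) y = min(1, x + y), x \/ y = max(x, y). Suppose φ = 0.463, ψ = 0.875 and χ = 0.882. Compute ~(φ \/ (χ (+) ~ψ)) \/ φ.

~ψ = 1 − 0.875 = 0.125
χ (+) ~ψ = min(1, 0.882 + 0.125) = min(1, 1.007) = 1.000
φ \/ (χ (+) ~ψ) = max(0.463, 1.000) = 1.000
~(φ \/ (χ (+) ~ψ)) = 1 − 1.000 = 0.000
~(φ \/ (χ (+) ~ψ)) \/ φ = max(0.000, 0.463) = 0.463

0.463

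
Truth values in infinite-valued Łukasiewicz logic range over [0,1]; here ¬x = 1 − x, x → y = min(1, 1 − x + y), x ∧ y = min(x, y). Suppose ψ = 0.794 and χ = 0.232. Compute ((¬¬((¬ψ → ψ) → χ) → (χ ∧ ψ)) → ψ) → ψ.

1.000

¬ψ = 1 − 0.794 = 0.206
¬ψ → ψ = min(1, 1 − 0.206 + 0.794) = min(1, 1.588) = 1.000
(¬ψ → ψ) → χ = min(1, 1 − 1.000 + 0.232) = min(1, 0.232) = 0.232
¬((¬ψ → ψ) → χ) = 1 − 0.232 = 0.768
¬¬((¬ψ → ψ) → χ) = 1 − 0.768 = 0.232
χ ∧ ψ = min(0.232, 0.794) = 0.232
¬¬((¬ψ → ψ) → χ) → (χ ∧ ψ) = min(1, 1 − 0.232 + 0.232) = min(1, 1.000) = 1.000
(¬¬((¬ψ → ψ) → χ) → (χ ∧ ψ)) → ψ = min(1, 1 − 1.000 + 0.794) = min(1, 0.794) = 0.794
((¬¬((¬ψ → ψ) → χ) → (χ ∧ ψ)) → ψ) → ψ = min(1, 1 − 0.794 + 0.794) = min(1, 1.000) = 1.000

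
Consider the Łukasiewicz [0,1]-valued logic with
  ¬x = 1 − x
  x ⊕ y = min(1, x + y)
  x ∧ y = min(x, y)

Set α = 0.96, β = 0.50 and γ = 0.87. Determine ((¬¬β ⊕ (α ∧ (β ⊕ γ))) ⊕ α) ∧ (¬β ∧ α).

0.50

¬β = 1 − 0.50 = 0.50
¬¬β = 1 − 0.50 = 0.50
β ⊕ γ = min(1, 0.50 + 0.87) = min(1, 1.37) = 1.00
α ∧ (β ⊕ γ) = min(0.96, 1.00) = 0.96
¬¬β ⊕ (α ∧ (β ⊕ γ)) = min(1, 0.50 + 0.96) = min(1, 1.46) = 1.00
(¬¬β ⊕ (α ∧ (β ⊕ γ))) ⊕ α = min(1, 1.00 + 0.96) = min(1, 1.96) = 1.00
¬β ∧ α = min(0.50, 0.96) = 0.50
((¬¬β ⊕ (α ∧ (β ⊕ γ))) ⊕ α) ∧ (¬β ∧ α) = min(1.00, 0.50) = 0.50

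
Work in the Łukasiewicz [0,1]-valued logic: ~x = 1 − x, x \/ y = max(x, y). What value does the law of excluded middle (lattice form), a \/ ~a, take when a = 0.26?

0.74

~a = 1 − 0.26 = 0.74
a \/ ~a = max(0.26, 0.74) = 0.74
(The value 0.74 < 1 shows this instance is not satisfied; not a Ł∞-tautology — its value is max(a, 1−a).)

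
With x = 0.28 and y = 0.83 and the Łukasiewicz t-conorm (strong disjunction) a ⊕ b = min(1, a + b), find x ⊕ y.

x ⊕ y = min(1, 0.28 + 0.83) = min(1, 1.11) = 1.00
For comparison, the Gödel t-conorm max(a, b) would give 0.83.

1.00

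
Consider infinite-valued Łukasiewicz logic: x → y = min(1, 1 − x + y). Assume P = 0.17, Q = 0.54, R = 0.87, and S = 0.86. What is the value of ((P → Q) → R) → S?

0.99

P → Q = min(1, 1 − 0.17 + 0.54) = min(1, 1.37) = 1.00
(P → Q) → R = min(1, 1 − 1.00 + 0.87) = min(1, 0.87) = 0.87
((P → Q) → R) → S = min(1, 1 − 0.87 + 0.86) = min(1, 0.99) = 0.99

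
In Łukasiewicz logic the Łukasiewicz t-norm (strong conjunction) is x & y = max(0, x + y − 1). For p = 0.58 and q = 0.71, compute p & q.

0.29

p & q = max(0, 0.58 + 0.71 − 1) = max(0, 0.29) = 0.29
For comparison, the Gödel (minimum) t-norm min(x, y) would give 0.58.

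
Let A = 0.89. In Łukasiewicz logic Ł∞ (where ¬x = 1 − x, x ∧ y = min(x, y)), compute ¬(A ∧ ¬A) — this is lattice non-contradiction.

0.89

¬A = 1 − 0.89 = 0.11
A ∧ ¬A = min(0.89, 0.11) = 0.11
¬(A ∧ ¬A) = 1 − 0.11 = 0.89
(The value 0.89 < 1 shows this instance is not satisfied; not a Ł∞-tautology — its value is 1 − min(a, 1−a).)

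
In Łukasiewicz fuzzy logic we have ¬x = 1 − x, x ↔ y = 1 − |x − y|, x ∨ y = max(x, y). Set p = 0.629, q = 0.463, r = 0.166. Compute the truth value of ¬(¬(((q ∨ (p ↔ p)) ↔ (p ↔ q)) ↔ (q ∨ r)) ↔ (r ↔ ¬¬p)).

0.166

p ↔ p = 1 − |0.629 − 0.629| = 1 − 0.000 = 1.000
q ∨ (p ↔ p) = max(0.463, 1.000) = 1.000
p ↔ q = 1 − |0.629 − 0.463| = 1 − 0.166 = 0.834
(q ∨ (p ↔ p)) ↔ (p ↔ q) = 1 − |1.000 − 0.834| = 1 − 0.166 = 0.834
q ∨ r = max(0.463, 0.166) = 0.463
((q ∨ (p ↔ p)) ↔ (p ↔ q)) ↔ (q ∨ r) = 1 − |0.834 − 0.463| = 1 − 0.371 = 0.629
¬(((q ∨ (p ↔ p)) ↔ (p ↔ q)) ↔ (q ∨ r)) = 1 − 0.629 = 0.371
¬p = 1 − 0.629 = 0.371
¬¬p = 1 − 0.371 = 0.629
r ↔ ¬¬p = 1 − |0.166 − 0.629| = 1 − 0.463 = 0.537
¬(((q ∨ (p ↔ p)) ↔ (p ↔ q)) ↔ (q ∨ r)) ↔ (r ↔ ¬¬p) = 1 − |0.371 − 0.537| = 1 − 0.166 = 0.834
¬(¬(((q ∨ (p ↔ p)) ↔ (p ↔ q)) ↔ (q ∨ r)) ↔ (r ↔ ¬¬p)) = 1 − 0.834 = 0.166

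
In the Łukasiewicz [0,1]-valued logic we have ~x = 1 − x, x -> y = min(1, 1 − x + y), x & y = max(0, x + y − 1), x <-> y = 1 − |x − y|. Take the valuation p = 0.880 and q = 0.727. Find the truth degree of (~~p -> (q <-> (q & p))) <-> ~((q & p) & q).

0.666

~p = 1 − 0.880 = 0.120
~~p = 1 − 0.120 = 0.880
q & p = max(0, 0.727 + 0.880 − 1) = max(0, 0.607) = 0.607
q <-> (q & p) = 1 − |0.727 − 0.607| = 1 − 0.120 = 0.880
~~p -> (q <-> (q & p)) = min(1, 1 − 0.880 + 0.880) = min(1, 1.000) = 1.000
(q & p) & q = max(0, 0.607 + 0.727 − 1) = max(0, 0.334) = 0.334
~((q & p) & q) = 1 − 0.334 = 0.666
(~~p -> (q <-> (q & p))) <-> ~((q & p) & q) = 1 − |1.000 − 0.666| = 1 − 0.334 = 0.666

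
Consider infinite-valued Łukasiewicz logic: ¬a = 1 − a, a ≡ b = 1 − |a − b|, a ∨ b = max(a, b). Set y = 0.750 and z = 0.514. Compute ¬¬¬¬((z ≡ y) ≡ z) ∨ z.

z ≡ y = 1 − |0.514 − 0.750| = 1 − 0.236 = 0.764
(z ≡ y) ≡ z = 1 − |0.764 − 0.514| = 1 − 0.250 = 0.750
¬((z ≡ y) ≡ z) = 1 − 0.750 = 0.250
¬¬((z ≡ y) ≡ z) = 1 − 0.250 = 0.750
¬¬¬((z ≡ y) ≡ z) = 1 − 0.750 = 0.250
¬¬¬¬((z ≡ y) ≡ z) = 1 − 0.250 = 0.750
¬¬¬¬((z ≡ y) ≡ z) ∨ z = max(0.750, 0.514) = 0.750

0.750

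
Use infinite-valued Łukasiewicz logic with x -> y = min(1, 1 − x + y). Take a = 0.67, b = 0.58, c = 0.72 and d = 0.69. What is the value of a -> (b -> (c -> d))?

1.00

c -> d = min(1, 1 − 0.72 + 0.69) = min(1, 0.97) = 0.97
b -> (c -> d) = min(1, 1 − 0.58 + 0.97) = min(1, 1.39) = 1.00
a -> (b -> (c -> d)) = min(1, 1 − 0.67 + 1.00) = min(1, 1.33) = 1.00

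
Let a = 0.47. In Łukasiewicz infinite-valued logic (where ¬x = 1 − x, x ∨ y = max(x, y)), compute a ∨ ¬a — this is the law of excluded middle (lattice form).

0.53

¬a = 1 − 0.47 = 0.53
a ∨ ¬a = max(0.47, 0.53) = 0.53
(The value 0.53 < 1 shows this instance is not satisfied; not a Ł∞-tautology — its value is max(a, 1−a).)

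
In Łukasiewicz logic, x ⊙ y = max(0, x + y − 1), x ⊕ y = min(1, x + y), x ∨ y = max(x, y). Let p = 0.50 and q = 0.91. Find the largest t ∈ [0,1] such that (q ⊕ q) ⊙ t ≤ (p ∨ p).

0.50

q ⊕ q = min(1, 0.91 + 0.91) = min(1, 1.82) = 1.00
So the left factor is q ⊕ q = 1.00.
p ∨ p = max(0.50, 0.50) = 0.50
So the right-hand bound is p ∨ p = 0.50.
The residuum of the Łukasiewicz t-norm gives the supremum: min(1, 1 − 1.00 + 0.50).
1 − 1.00 + 0.50 = 0.50, so t = min(1, 0.50) = 0.50.
Check: 1.00 ⊙ 0.50 = max(0, 0.50) = 0.50 ≤ 0.50.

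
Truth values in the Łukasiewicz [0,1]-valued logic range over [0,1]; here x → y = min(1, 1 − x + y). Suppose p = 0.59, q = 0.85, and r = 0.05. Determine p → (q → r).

0.61

q → r = min(1, 1 − 0.85 + 0.05) = min(1, 0.20) = 0.20
p → (q → r) = min(1, 1 − 0.59 + 0.20) = min(1, 0.61) = 0.61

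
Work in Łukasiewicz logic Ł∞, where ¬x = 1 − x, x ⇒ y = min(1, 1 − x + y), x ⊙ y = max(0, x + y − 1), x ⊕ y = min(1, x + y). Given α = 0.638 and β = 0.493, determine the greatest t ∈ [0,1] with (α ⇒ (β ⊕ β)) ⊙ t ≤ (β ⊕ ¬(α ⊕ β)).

0.493

β ⊕ β = min(1, 0.493 + 0.493) = min(1, 0.986) = 0.986
α ⇒ (β ⊕ β) = min(1, 1 − 0.638 + 0.986) = min(1, 1.348) = 1.000
So the left factor is α ⇒ (β ⊕ β) = 1.000.
α ⊕ β = min(1, 0.638 + 0.493) = min(1, 1.131) = 1.000
¬(α ⊕ β) = 1 − 1.000 = 0.000
β ⊕ ¬(α ⊕ β) = min(1, 0.493 + 0.000) = min(1, 0.493) = 0.493
So the right-hand bound is β ⊕ ¬(α ⊕ β) = 0.493.
The residuum of the Łukasiewicz t-norm gives the supremum: min(1, 1 − 1.000 + 0.493).
1 − 1.000 + 0.493 = 0.493, so t = min(1, 0.493) = 0.493.
Check: 1.000 ⊙ 0.493 = max(0, 0.493) = 0.493 ≤ 0.493.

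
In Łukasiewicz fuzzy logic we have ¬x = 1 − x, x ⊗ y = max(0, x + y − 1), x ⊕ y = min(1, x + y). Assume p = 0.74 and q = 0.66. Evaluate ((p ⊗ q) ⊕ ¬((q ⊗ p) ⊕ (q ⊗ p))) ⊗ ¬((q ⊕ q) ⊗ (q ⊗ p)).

p ⊗ q = max(0, 0.74 + 0.66 − 1) = max(0, 0.40) = 0.40
q ⊗ p = max(0, 0.66 + 0.74 − 1) = max(0, 0.40) = 0.40
(q ⊗ p) ⊕ (q ⊗ p) = min(1, 0.40 + 0.40) = min(1, 0.80) = 0.80
¬((q ⊗ p) ⊕ (q ⊗ p)) = 1 − 0.80 = 0.20
(p ⊗ q) ⊕ ¬((q ⊗ p) ⊕ (q ⊗ p)) = min(1, 0.40 + 0.20) = min(1, 0.60) = 0.60
q ⊕ q = min(1, 0.66 + 0.66) = min(1, 1.32) = 1.00
(q ⊕ q) ⊗ (q ⊗ p) = max(0, 1.00 + 0.40 − 1) = max(0, 0.40) = 0.40
¬((q ⊕ q) ⊗ (q ⊗ p)) = 1 − 0.40 = 0.60
((p ⊗ q) ⊕ ¬((q ⊗ p) ⊕ (q ⊗ p))) ⊗ ¬((q ⊕ q) ⊗ (q ⊗ p)) = max(0, 0.60 + 0.60 − 1) = max(0, 0.20) = 0.20

0.20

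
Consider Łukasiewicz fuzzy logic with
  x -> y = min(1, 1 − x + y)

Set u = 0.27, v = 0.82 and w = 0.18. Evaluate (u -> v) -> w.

u -> v = min(1, 1 − 0.27 + 0.82) = min(1, 1.55) = 1.00
(u -> v) -> w = min(1, 1 − 1.00 + 0.18) = min(1, 0.18) = 0.18

0.18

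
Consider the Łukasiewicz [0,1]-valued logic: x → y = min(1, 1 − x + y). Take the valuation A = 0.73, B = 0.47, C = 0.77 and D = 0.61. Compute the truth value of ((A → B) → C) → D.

A → B = min(1, 1 − 0.73 + 0.47) = min(1, 0.74) = 0.74
(A → B) → C = min(1, 1 − 0.74 + 0.77) = min(1, 1.03) = 1.00
((A → B) → C) → D = min(1, 1 − 1.00 + 0.61) = min(1, 0.61) = 0.61

0.61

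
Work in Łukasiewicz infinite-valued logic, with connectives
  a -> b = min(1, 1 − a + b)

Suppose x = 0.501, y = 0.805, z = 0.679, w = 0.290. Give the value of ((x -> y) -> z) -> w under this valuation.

x -> y = min(1, 1 − 0.501 + 0.805) = min(1, 1.304) = 1.000
(x -> y) -> z = min(1, 1 − 1.000 + 0.679) = min(1, 0.679) = 0.679
((x -> y) -> z) -> w = min(1, 1 − 0.679 + 0.290) = min(1, 0.611) = 0.611

0.611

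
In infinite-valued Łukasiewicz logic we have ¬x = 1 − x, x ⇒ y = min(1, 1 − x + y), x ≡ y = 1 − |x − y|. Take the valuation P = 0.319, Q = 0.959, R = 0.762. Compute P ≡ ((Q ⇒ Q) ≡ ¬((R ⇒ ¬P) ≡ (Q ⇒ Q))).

0.762

Q ⇒ Q = min(1, 1 − 0.959 + 0.959) = min(1, 1.000) = 1.000
¬P = 1 − 0.319 = 0.681
R ⇒ ¬P = min(1, 1 − 0.762 + 0.681) = min(1, 0.919) = 0.919
(R ⇒ ¬P) ≡ (Q ⇒ Q) = 1 − |0.919 − 1.000| = 1 − 0.081 = 0.919
¬((R ⇒ ¬P) ≡ (Q ⇒ Q)) = 1 − 0.919 = 0.081
(Q ⇒ Q) ≡ ¬((R ⇒ ¬P) ≡ (Q ⇒ Q)) = 1 − |1.000 − 0.081| = 1 − 0.919 = 0.081
P ≡ ((Q ⇒ Q) ≡ ¬((R ⇒ ¬P) ≡ (Q ⇒ Q))) = 1 − |0.319 − 0.081| = 1 − 0.238 = 0.762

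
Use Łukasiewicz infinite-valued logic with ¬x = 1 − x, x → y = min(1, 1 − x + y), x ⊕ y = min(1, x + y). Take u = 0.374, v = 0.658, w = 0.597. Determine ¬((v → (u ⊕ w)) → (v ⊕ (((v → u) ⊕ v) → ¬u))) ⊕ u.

u ⊕ w = min(1, 0.374 + 0.597) = min(1, 0.971) = 0.971
v → (u ⊕ w) = min(1, 1 − 0.658 + 0.971) = min(1, 1.313) = 1.000
v → u = min(1, 1 − 0.658 + 0.374) = min(1, 0.716) = 0.716
(v → u) ⊕ v = min(1, 0.716 + 0.658) = min(1, 1.374) = 1.000
¬u = 1 − 0.374 = 0.626
((v → u) ⊕ v) → ¬u = min(1, 1 − 1.000 + 0.626) = min(1, 0.626) = 0.626
v ⊕ (((v → u) ⊕ v) → ¬u) = min(1, 0.658 + 0.626) = min(1, 1.284) = 1.000
(v → (u ⊕ w)) → (v ⊕ (((v → u) ⊕ v) → ¬u)) = min(1, 1 − 1.000 + 1.000) = min(1, 1.000) = 1.000
¬((v → (u ⊕ w)) → (v ⊕ (((v → u) ⊕ v) → ¬u))) = 1 − 1.000 = 0.000
¬((v → (u ⊕ w)) → (v ⊕ (((v → u) ⊕ v) → ¬u))) ⊕ u = min(1, 0.000 + 0.374) = min(1, 0.374) = 0.374

0.374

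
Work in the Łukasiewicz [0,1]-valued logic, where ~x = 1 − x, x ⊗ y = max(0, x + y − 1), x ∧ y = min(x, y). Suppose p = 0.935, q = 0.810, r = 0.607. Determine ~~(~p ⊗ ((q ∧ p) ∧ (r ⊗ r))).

~p = 1 − 0.935 = 0.065
q ∧ p = min(0.810, 0.935) = 0.810
r ⊗ r = max(0, 0.607 + 0.607 − 1) = max(0, 0.214) = 0.214
(q ∧ p) ∧ (r ⊗ r) = min(0.810, 0.214) = 0.214
~p ⊗ ((q ∧ p) ∧ (r ⊗ r)) = max(0, 0.065 + 0.214 − 1) = max(0, -0.721) = 0.000
~(~p ⊗ ((q ∧ p) ∧ (r ⊗ r))) = 1 − 0.000 = 1.000
~~(~p ⊗ ((q ∧ p) ∧ (r ⊗ r))) = 1 − 1.000 = 0.000

0.000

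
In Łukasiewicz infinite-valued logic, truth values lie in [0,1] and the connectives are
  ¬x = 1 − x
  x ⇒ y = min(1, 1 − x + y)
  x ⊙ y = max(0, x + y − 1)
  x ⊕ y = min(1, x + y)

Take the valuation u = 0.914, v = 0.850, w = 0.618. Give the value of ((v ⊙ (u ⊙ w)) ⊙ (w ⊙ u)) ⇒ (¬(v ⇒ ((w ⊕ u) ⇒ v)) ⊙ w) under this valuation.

u ⊙ w = max(0, 0.914 + 0.618 − 1) = max(0, 0.532) = 0.532
v ⊙ (u ⊙ w) = max(0, 0.850 + 0.532 − 1) = max(0, 0.382) = 0.382
w ⊙ u = max(0, 0.618 + 0.914 − 1) = max(0, 0.532) = 0.532
(v ⊙ (u ⊙ w)) ⊙ (w ⊙ u) = max(0, 0.382 + 0.532 − 1) = max(0, -0.086) = 0.000
w ⊕ u = min(1, 0.618 + 0.914) = min(1, 1.532) = 1.000
(w ⊕ u) ⇒ v = min(1, 1 − 1.000 + 0.850) = min(1, 0.850) = 0.850
v ⇒ ((w ⊕ u) ⇒ v) = min(1, 1 − 0.850 + 0.850) = min(1, 1.000) = 1.000
¬(v ⇒ ((w ⊕ u) ⇒ v)) = 1 − 1.000 = 0.000
¬(v ⇒ ((w ⊕ u) ⇒ v)) ⊙ w = max(0, 0.000 + 0.618 − 1) = max(0, -0.382) = 0.000
((v ⊙ (u ⊙ w)) ⊙ (w ⊙ u)) ⇒ (¬(v ⇒ ((w ⊕ u) ⇒ v)) ⊙ w) = min(1, 1 − 0.000 + 0.000) = min(1, 1.000) = 1.000

1.000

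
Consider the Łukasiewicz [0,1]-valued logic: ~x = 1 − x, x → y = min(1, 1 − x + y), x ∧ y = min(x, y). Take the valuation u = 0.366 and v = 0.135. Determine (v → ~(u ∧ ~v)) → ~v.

0.865

~v = 1 − 0.135 = 0.865
u ∧ ~v = min(0.366, 0.865) = 0.366
~(u ∧ ~v) = 1 − 0.366 = 0.634
v → ~(u ∧ ~v) = min(1, 1 − 0.135 + 0.634) = min(1, 1.499) = 1.000
(v → ~(u ∧ ~v)) → ~v = min(1, 1 − 1.000 + 0.865) = min(1, 0.865) = 0.865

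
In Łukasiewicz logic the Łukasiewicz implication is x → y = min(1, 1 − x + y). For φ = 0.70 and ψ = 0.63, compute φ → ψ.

0.93

φ → ψ = min(1, 1 − 0.70 + 0.63) = min(1, 0.93) = 0.93
For comparison, the Gödel implication (1 if x ≤ y else y) would give 0.63.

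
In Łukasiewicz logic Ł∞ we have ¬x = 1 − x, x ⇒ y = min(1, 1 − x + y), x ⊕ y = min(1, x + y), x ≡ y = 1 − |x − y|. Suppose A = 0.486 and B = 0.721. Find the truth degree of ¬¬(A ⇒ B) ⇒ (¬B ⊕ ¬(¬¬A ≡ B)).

A ⇒ B = min(1, 1 − 0.486 + 0.721) = min(1, 1.235) = 1.000
¬(A ⇒ B) = 1 − 1.000 = 0.000
¬¬(A ⇒ B) = 1 − 0.000 = 1.000
¬B = 1 − 0.721 = 0.279
¬A = 1 − 0.486 = 0.514
¬¬A = 1 − 0.514 = 0.486
¬¬A ≡ B = 1 − |0.486 − 0.721| = 1 − 0.235 = 0.765
¬(¬¬A ≡ B) = 1 − 0.765 = 0.235
¬B ⊕ ¬(¬¬A ≡ B) = min(1, 0.279 + 0.235) = min(1, 0.514) = 0.514
¬¬(A ⇒ B) ⇒ (¬B ⊕ ¬(¬¬A ≡ B)) = min(1, 1 − 1.000 + 0.514) = min(1, 0.514) = 0.514

0.514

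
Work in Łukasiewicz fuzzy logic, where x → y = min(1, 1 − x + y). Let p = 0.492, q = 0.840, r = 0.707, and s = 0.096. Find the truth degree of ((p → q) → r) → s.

p → q = min(1, 1 − 0.492 + 0.840) = min(1, 1.348) = 1.000
(p → q) → r = min(1, 1 − 1.000 + 0.707) = min(1, 0.707) = 0.707
((p → q) → r) → s = min(1, 1 − 0.707 + 0.096) = min(1, 0.389) = 0.389

0.389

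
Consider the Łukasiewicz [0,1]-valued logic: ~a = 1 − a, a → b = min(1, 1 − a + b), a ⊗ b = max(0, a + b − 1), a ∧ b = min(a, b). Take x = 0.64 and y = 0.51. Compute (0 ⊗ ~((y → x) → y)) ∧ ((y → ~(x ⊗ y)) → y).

0.00

y → x = min(1, 1 − 0.51 + 0.64) = min(1, 1.13) = 1.00
(y → x) → y = min(1, 1 − 1.00 + 0.51) = min(1, 0.51) = 0.51
~((y → x) → y) = 1 − 0.51 = 0.49
0 ⊗ ~((y → x) → y) = max(0, 0.00 + 0.49 − 1) = max(0, -0.51) = 0.00
x ⊗ y = max(0, 0.64 + 0.51 − 1) = max(0, 0.15) = 0.15
~(x ⊗ y) = 1 − 0.15 = 0.85
y → ~(x ⊗ y) = min(1, 1 − 0.51 + 0.85) = min(1, 1.34) = 1.00
(y → ~(x ⊗ y)) → y = min(1, 1 − 1.00 + 0.51) = min(1, 0.51) = 0.51
(0 ⊗ ~((y → x) → y)) ∧ ((y → ~(x ⊗ y)) → y) = min(0.00, 0.51) = 0.00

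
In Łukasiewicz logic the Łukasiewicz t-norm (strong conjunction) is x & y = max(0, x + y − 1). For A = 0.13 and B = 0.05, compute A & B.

A & B = max(0, 0.13 + 0.05 − 1) = max(0, -0.82) = 0.00
For comparison, the Gödel (minimum) t-norm min(x, y) would give 0.05.

0.00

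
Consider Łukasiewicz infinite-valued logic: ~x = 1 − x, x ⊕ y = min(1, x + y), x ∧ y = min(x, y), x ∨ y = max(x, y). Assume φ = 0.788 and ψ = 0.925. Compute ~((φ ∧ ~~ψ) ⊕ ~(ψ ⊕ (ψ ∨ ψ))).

~ψ = 1 − 0.925 = 0.075
~~ψ = 1 − 0.075 = 0.925
φ ∧ ~~ψ = min(0.788, 0.925) = 0.788
ψ ∨ ψ = max(0.925, 0.925) = 0.925
ψ ⊕ (ψ ∨ ψ) = min(1, 0.925 + 0.925) = min(1, 1.850) = 1.000
~(ψ ⊕ (ψ ∨ ψ)) = 1 − 1.000 = 0.000
(φ ∧ ~~ψ) ⊕ ~(ψ ⊕ (ψ ∨ ψ)) = min(1, 0.788 + 0.000) = min(1, 0.788) = 0.788
~((φ ∧ ~~ψ) ⊕ ~(ψ ⊕ (ψ ∨ ψ))) = 1 − 0.788 = 0.212

0.212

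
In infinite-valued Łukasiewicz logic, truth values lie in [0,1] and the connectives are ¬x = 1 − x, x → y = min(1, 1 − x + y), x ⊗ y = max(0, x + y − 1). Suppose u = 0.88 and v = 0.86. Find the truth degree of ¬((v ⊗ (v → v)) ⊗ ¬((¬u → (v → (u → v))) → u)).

v → v = min(1, 1 − 0.86 + 0.86) = min(1, 1.00) = 1.00
v ⊗ (v → v) = max(0, 0.86 + 1.00 − 1) = max(0, 0.86) = 0.86
¬u = 1 − 0.88 = 0.12
u → v = min(1, 1 − 0.88 + 0.86) = min(1, 0.98) = 0.98
v → (u → v) = min(1, 1 − 0.86 + 0.98) = min(1, 1.12) = 1.00
¬u → (v → (u → v)) = min(1, 1 − 0.12 + 1.00) = min(1, 1.88) = 1.00
(¬u → (v → (u → v))) → u = min(1, 1 − 1.00 + 0.88) = min(1, 0.88) = 0.88
¬((¬u → (v → (u → v))) → u) = 1 − 0.88 = 0.12
(v ⊗ (v → v)) ⊗ ¬((¬u → (v → (u → v))) → u) = max(0, 0.86 + 0.12 − 1) = max(0, -0.02) = 0.00
¬((v ⊗ (v → v)) ⊗ ¬((¬u → (v → (u → v))) → u)) = 1 − 0.00 = 1.00

1.00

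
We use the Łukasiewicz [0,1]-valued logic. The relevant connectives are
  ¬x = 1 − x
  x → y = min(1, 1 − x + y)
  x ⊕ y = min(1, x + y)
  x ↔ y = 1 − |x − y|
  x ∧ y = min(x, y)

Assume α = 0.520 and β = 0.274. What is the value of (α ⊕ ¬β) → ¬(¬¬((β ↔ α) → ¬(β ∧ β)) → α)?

0.452

¬β = 1 − 0.274 = 0.726
α ⊕ ¬β = min(1, 0.520 + 0.726) = min(1, 1.246) = 1.000
β ↔ α = 1 − |0.274 − 0.520| = 1 − 0.246 = 0.754
β ∧ β = min(0.274, 0.274) = 0.274
¬(β ∧ β) = 1 − 0.274 = 0.726
(β ↔ α) → ¬(β ∧ β) = min(1, 1 − 0.754 + 0.726) = min(1, 0.972) = 0.972
¬((β ↔ α) → ¬(β ∧ β)) = 1 − 0.972 = 0.028
¬¬((β ↔ α) → ¬(β ∧ β)) = 1 − 0.028 = 0.972
¬¬((β ↔ α) → ¬(β ∧ β)) → α = min(1, 1 − 0.972 + 0.520) = min(1, 0.548) = 0.548
¬(¬¬((β ↔ α) → ¬(β ∧ β)) → α) = 1 − 0.548 = 0.452
(α ⊕ ¬β) → ¬(¬¬((β ↔ α) → ¬(β ∧ β)) → α) = min(1, 1 − 1.000 + 0.452) = min(1, 0.452) = 0.452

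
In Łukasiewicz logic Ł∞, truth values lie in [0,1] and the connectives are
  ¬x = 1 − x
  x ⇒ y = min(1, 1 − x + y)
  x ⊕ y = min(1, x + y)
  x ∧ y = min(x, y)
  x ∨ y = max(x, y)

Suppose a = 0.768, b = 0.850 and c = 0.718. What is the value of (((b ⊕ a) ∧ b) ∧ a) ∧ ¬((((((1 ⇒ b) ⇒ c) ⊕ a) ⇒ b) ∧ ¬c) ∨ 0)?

b ⊕ a = min(1, 0.850 + 0.768) = min(1, 1.618) = 1.000
(b ⊕ a) ∧ b = min(1.000, 0.850) = 0.850
((b ⊕ a) ∧ b) ∧ a = min(0.850, 0.768) = 0.768
1 ⇒ b = min(1, 1 − 1.000 + 0.850) = min(1, 0.850) = 0.850
(1 ⇒ b) ⇒ c = min(1, 1 − 0.850 + 0.718) = min(1, 0.868) = 0.868
((1 ⇒ b) ⇒ c) ⊕ a = min(1, 0.868 + 0.768) = min(1, 1.636) = 1.000
(((1 ⇒ b) ⇒ c) ⊕ a) ⇒ b = min(1, 1 − 1.000 + 0.850) = min(1, 0.850) = 0.850
¬c = 1 − 0.718 = 0.282
((((1 ⇒ b) ⇒ c) ⊕ a) ⇒ b) ∧ ¬c = min(0.850, 0.282) = 0.282
(((((1 ⇒ b) ⇒ c) ⊕ a) ⇒ b) ∧ ¬c) ∨ 0 = max(0.282, 0.000) = 0.282
¬((((((1 ⇒ b) ⇒ c) ⊕ a) ⇒ b) ∧ ¬c) ∨ 0) = 1 − 0.282 = 0.718
(((b ⊕ a) ∧ b) ∧ a) ∧ ¬((((((1 ⇒ b) ⇒ c) ⊕ a) ⇒ b) ∧ ¬c) ∨ 0) = min(0.768, 0.718) = 0.718

0.718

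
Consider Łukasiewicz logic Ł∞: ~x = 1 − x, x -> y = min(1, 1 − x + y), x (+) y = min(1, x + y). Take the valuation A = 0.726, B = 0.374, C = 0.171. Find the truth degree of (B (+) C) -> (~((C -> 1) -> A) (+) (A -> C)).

1.000

B (+) C = min(1, 0.374 + 0.171) = min(1, 0.545) = 0.545
C -> 1 = min(1, 1 − 0.171 + 1.000) = min(1, 1.829) = 1.000
(C -> 1) -> A = min(1, 1 − 1.000 + 0.726) = min(1, 0.726) = 0.726
~((C -> 1) -> A) = 1 − 0.726 = 0.274
A -> C = min(1, 1 − 0.726 + 0.171) = min(1, 0.445) = 0.445
~((C -> 1) -> A) (+) (A -> C) = min(1, 0.274 + 0.445) = min(1, 0.719) = 0.719
(B (+) C) -> (~((C -> 1) -> A) (+) (A -> C)) = min(1, 1 − 0.545 + 0.719) = min(1, 1.174) = 1.000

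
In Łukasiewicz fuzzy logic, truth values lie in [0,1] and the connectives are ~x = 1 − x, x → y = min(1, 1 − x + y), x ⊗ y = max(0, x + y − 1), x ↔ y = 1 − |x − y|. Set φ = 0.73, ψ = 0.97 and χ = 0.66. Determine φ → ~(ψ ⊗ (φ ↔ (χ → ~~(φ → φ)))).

0.57

φ → φ = min(1, 1 − 0.73 + 0.73) = min(1, 1.00) = 1.00
~(φ → φ) = 1 − 1.00 = 0.00
~~(φ → φ) = 1 − 0.00 = 1.00
χ → ~~(φ → φ) = min(1, 1 − 0.66 + 1.00) = min(1, 1.34) = 1.00
φ ↔ (χ → ~~(φ → φ)) = 1 − |0.73 − 1.00| = 1 − 0.27 = 0.73
ψ ⊗ (φ ↔ (χ → ~~(φ → φ))) = max(0, 0.97 + 0.73 − 1) = max(0, 0.70) = 0.70
~(ψ ⊗ (φ ↔ (χ → ~~(φ → φ)))) = 1 − 0.70 = 0.30
φ → ~(ψ ⊗ (φ ↔ (χ → ~~(φ → φ)))) = min(1, 1 − 0.73 + 0.30) = min(1, 0.57) = 0.57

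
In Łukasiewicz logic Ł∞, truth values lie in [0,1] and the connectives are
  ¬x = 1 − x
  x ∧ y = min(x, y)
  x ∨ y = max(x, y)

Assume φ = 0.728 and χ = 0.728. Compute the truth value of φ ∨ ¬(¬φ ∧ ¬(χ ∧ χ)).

0.728

¬φ = 1 − 0.728 = 0.272
χ ∧ χ = min(0.728, 0.728) = 0.728
¬(χ ∧ χ) = 1 − 0.728 = 0.272
¬φ ∧ ¬(χ ∧ χ) = min(0.272, 0.272) = 0.272
¬(¬φ ∧ ¬(χ ∧ χ)) = 1 − 0.272 = 0.728
φ ∨ ¬(¬φ ∧ ¬(χ ∧ χ)) = max(0.728, 0.728) = 0.728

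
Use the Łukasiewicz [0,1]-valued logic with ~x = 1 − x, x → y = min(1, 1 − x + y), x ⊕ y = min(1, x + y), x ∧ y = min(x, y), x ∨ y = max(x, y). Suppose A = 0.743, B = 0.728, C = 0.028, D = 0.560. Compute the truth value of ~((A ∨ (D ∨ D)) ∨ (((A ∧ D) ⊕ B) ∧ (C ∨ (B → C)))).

D ∨ D = max(0.560, 0.560) = 0.560
A ∨ (D ∨ D) = max(0.743, 0.560) = 0.743
A ∧ D = min(0.743, 0.560) = 0.560
(A ∧ D) ⊕ B = min(1, 0.560 + 0.728) = min(1, 1.288) = 1.000
B → C = min(1, 1 − 0.728 + 0.028) = min(1, 0.300) = 0.300
C ∨ (B → C) = max(0.028, 0.300) = 0.300
((A ∧ D) ⊕ B) ∧ (C ∨ (B → C)) = min(1.000, 0.300) = 0.300
(A ∨ (D ∨ D)) ∨ (((A ∧ D) ⊕ B) ∧ (C ∨ (B → C))) = max(0.743, 0.300) = 0.743
~((A ∨ (D ∨ D)) ∨ (((A ∧ D) ⊕ B) ∧ (C ∨ (B → C)))) = 1 − 0.743 = 0.257

0.257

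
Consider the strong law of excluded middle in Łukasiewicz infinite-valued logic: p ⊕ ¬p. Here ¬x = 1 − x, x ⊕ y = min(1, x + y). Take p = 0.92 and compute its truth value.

¬p = 1 − 0.92 = 0.08
p ⊕ ¬p = min(1, 0.92 + 0.08) = min(1, 1.00) = 1.00
(As expected: always 1 in Ł∞ since a ⊕ (1−a) = 1.)

1.00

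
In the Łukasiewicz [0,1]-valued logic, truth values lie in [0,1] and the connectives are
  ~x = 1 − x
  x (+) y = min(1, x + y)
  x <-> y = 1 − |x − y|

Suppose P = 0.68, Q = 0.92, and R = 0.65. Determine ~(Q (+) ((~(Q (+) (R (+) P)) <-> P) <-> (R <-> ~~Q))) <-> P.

0.32

R (+) P = min(1, 0.65 + 0.68) = min(1, 1.33) = 1.00
Q (+) (R (+) P) = min(1, 0.92 + 1.00) = min(1, 1.92) = 1.00
~(Q (+) (R (+) P)) = 1 − 1.00 = 0.00
~(Q (+) (R (+) P)) <-> P = 1 − |0.00 − 0.68| = 1 − 0.68 = 0.32
~Q = 1 − 0.92 = 0.08
~~Q = 1 − 0.08 = 0.92
R <-> ~~Q = 1 − |0.65 − 0.92| = 1 − 0.27 = 0.73
(~(Q (+) (R (+) P)) <-> P) <-> (R <-> ~~Q) = 1 − |0.32 − 0.73| = 1 − 0.41 = 0.59
Q (+) ((~(Q (+) (R (+) P)) <-> P) <-> (R <-> ~~Q)) = min(1, 0.92 + 0.59) = min(1, 1.51) = 1.00
~(Q (+) ((~(Q (+) (R (+) P)) <-> P) <-> (R <-> ~~Q))) = 1 − 1.00 = 0.00
~(Q (+) ((~(Q (+) (R (+) P)) <-> P) <-> (R <-> ~~Q))) <-> P = 1 − |0.00 − 0.68| = 1 − 0.68 = 0.32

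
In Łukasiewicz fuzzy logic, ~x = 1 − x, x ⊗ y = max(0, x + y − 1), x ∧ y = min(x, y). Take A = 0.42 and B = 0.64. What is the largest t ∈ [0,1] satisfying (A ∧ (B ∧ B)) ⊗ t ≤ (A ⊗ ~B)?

0.58

B ∧ B = min(0.64, 0.64) = 0.64
A ∧ (B ∧ B) = min(0.42, 0.64) = 0.42
So the left factor is A ∧ (B ∧ B) = 0.42.
~B = 1 − 0.64 = 0.36
A ⊗ ~B = max(0, 0.42 + 0.36 − 1) = max(0, -0.22) = 0.00
So the right-hand bound is A ⊗ ~B = 0.00.
The residuum of the Łukasiewicz t-norm gives the supremum: min(1, 1 − 0.42 + 0.00).
1 − 0.42 + 0.00 = 0.58, so t = min(1, 0.58) = 0.58.
Check: 0.42 ⊗ 0.58 = max(0, 0.00) = 0.00 ≤ 0.00.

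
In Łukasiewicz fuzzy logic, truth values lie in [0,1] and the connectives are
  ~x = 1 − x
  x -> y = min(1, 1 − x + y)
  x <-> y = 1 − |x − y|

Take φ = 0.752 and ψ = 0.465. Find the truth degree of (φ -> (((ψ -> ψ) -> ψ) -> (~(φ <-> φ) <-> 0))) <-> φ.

ψ -> ψ = min(1, 1 − 0.465 + 0.465) = min(1, 1.000) = 1.000
(ψ -> ψ) -> ψ = min(1, 1 − 1.000 + 0.465) = min(1, 0.465) = 0.465
φ <-> φ = 1 − |0.752 − 0.752| = 1 − 0.000 = 1.000
~(φ <-> φ) = 1 − 1.000 = 0.000
~(φ <-> φ) <-> 0 = 1 − |0.000 − 0.000| = 1 − 0.000 = 1.000
((ψ -> ψ) -> ψ) -> (~(φ <-> φ) <-> 0) = min(1, 1 − 0.465 + 1.000) = min(1, 1.535) = 1.000
φ -> (((ψ -> ψ) -> ψ) -> (~(φ <-> φ) <-> 0)) = min(1, 1 − 0.752 + 1.000) = min(1, 1.248) = 1.000
(φ -> (((ψ -> ψ) -> ψ) -> (~(φ <-> φ) <-> 0))) <-> φ = 1 − |1.000 − 0.752| = 1 − 0.248 = 0.752

0.752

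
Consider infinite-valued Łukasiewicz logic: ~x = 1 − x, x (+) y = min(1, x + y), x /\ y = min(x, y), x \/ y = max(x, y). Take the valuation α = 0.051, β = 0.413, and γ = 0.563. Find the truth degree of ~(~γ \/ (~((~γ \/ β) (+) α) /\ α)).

~γ = 1 − 0.563 = 0.437
~γ \/ β = max(0.437, 0.413) = 0.437
(~γ \/ β) (+) α = min(1, 0.437 + 0.051) = min(1, 0.488) = 0.488
~((~γ \/ β) (+) α) = 1 − 0.488 = 0.512
~((~γ \/ β) (+) α) /\ α = min(0.512, 0.051) = 0.051
~γ \/ (~((~γ \/ β) (+) α) /\ α) = max(0.437, 0.051) = 0.437
~(~γ \/ (~((~γ \/ β) (+) α) /\ α)) = 1 − 0.437 = 0.563

0.563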